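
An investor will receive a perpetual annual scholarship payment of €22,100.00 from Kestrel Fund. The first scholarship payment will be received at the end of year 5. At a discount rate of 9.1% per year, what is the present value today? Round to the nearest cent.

€171416.21

Value at end of year 4: C / r = €22,100.00 / 0.091 = €242,857.1429
Discount to today: PV = €242,857.1429 / (1 + 0.091)^4 = €242,857.1429 / 1.416769 = €171,416.21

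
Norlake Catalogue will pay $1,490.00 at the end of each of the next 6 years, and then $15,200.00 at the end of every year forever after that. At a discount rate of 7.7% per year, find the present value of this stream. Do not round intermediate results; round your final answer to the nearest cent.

$133441.94

PV of 6-year annuity: $1,490.00 × [1 − (1+0.077)^−6] / 0.077 = 6951.23071
Perpetuity value at year 6: $15,200.00 / 0.077 = 197402.59740
PV of perpetuity: 197402.59740 / (1+0.077)^6 = 126490.71369
Total PV = 6951.23071 + 126490.71369 = 133441.94440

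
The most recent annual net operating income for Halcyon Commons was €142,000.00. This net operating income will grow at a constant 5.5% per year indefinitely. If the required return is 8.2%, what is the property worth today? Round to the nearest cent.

€5548518.52

D₁ = D₀ × (1 + g) = €142,000.00 × 1.055 = €149,810.0000
Growing perpetuity: P = D₁ / (r − g) = €149,810.0000 / (0.082 − 0.055) = €5,548,518.52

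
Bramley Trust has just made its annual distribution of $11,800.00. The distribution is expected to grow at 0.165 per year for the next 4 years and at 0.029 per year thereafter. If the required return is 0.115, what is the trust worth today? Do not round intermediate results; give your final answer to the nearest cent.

$221002.77

D_1 = 13747.00000
D_2 = 16015.25500
D_3 = 18657.77208
D_4 = 21736.30447
Terminal value at year 4: TV = D_4×(1+g_2)/(r−g_2) = 22366.65730/0.086 = 260077.41043
P_0 = D_1/(1+r)^1 + D_2/(1+r)^2 + D_3/(1+r)^3 + D_4/(1+r)^4 + TV/(1+r)^4
    = 12329.14798 + 12882.02457 + 13459.69384 + 14063.26755 + 168268.63151 = 221002.76546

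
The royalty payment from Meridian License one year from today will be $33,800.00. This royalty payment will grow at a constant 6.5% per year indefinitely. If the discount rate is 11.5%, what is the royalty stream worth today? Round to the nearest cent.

$676000.00

Growing perpetuity: P = D₁ / (r − g) = $33,800.0000 / (0.115 − 0.065) = $676,000.00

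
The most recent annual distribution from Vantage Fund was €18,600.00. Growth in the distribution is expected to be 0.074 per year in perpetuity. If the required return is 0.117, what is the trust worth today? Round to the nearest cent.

D₁ = D₀ × (1 + g) = €18,600.00 × 1.074 = €19,976.4000
Growing perpetuity: P = D₁ / (r − g) = €19,976.4000 / (0.117 − 0.074) = €464,567.44

€464567.44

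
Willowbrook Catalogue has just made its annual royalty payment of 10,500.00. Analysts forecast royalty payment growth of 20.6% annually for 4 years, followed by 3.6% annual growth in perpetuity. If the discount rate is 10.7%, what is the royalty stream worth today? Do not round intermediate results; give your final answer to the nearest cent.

D_1 = 12663.00000
D_2 = 15271.57800
D_3 = 18417.52307
D_4 = 22211.53282
Terminal value at year 4: TV = D_4×(1+g_2)/(r−g_2) = 23011.14800/0.071 = 324100.67608
P_0 = D_1/(1+r)^1 + D_2/(1+r)^2 + D_3/(1+r)^3 + D_4/(1+r)^4 + TV/(1+r)^4
    = 11439.02439 + 12462.02657 + 13576.51675 + 14790.67679 + 215818.88946 = 268087.13396

268087.13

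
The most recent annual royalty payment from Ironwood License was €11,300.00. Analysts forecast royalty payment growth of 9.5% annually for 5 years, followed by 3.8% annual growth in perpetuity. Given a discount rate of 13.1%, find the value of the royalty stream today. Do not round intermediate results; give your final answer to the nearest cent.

D_1 = 12373.50000
D_2 = 13548.98250
D_3 = 14836.13584
D_4 = 16245.56874
D_5 = 17788.89777
Terminal value at year 5: TV = D_5×(1+g_2)/(r−g_2) = 18464.87589/0.093 = 198547.05256
P_0 = D_1/(1+r)^1 + D_2/(1+r)^2 + D_3/(1+r)^3 + D_4/(1+r)^4 + D_5/(1+r)^5 + TV/(1+r)^5
    = 10940.31830 + 10592.08536 + 10254.93675 + 9928.51967 + 9612.49252 + 107287.81971 = 158616.17231

€158616.17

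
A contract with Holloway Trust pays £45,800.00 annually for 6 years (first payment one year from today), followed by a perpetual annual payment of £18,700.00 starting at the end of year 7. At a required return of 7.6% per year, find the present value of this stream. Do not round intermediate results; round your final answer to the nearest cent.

£372867.53

PV of 6-year annuity: £45,800.00 × [1 − (1+0.076)^−6] / 0.076 = 214321.86253
Perpetuity value at year 6: £18,700.00 / 0.076 = 246052.63158
PV of perpetuity: 246052.63158 / (1+0.076)^6 = 158545.67024
Total PV = 214321.86253 + 158545.67024 = 372867.53277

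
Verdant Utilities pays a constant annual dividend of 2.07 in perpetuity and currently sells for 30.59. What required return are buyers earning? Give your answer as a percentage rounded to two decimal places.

P = C/r ⇒ r = C/P = 2.07/30.59 = 0.067669

6.77%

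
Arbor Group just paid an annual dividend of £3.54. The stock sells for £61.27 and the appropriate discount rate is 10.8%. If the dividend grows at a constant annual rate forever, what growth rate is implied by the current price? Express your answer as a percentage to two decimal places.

P = D₀(1+g)/(r−g) ⇒ P(r−g) = D₀(1+g) ⇒ g(P+D₀) = P·r − D₀
g = (P·r − D₀)/(P + D₀) = (£61.27×0.108 − £3.54) / (£61.27 + £3.54) = 0.047480

4.75%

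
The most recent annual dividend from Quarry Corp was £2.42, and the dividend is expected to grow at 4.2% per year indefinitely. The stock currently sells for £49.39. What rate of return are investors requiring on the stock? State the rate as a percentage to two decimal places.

9.31%

D₁ = £2.42 × 1.042 = £2.5216
P = D₁/(r − g) ⇒ r = D₁/P + g = £2.5216/£49.39 + 0.042 = 0.051056 + 0.042 = 0.093056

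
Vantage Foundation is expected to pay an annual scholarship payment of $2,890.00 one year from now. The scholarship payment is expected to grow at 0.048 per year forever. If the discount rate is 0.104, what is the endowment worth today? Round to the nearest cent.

$51607.14

Growing perpetuity: P = D₁ / (r − g) = $2,890.0000 / (0.104 − 0.048) = $51,607.14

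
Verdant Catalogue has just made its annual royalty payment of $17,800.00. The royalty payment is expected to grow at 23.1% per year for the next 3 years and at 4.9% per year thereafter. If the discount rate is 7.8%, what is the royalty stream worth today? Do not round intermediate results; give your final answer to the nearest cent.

$1028815.27

D_1 = 21911.80000
D_2 = 26973.42580
D_3 = 33204.28716
Terminal value at year 3: TV = D_3×(1+g_2)/(r−g_2) = 34831.29723/0.029 = 1201079.21485
P_0 = D_1/(1+r)^1 + D_2/(1+r)^2 + D_3/(1+r)^3 + TV/(1+r)^3
    = 20326.34508 + 23211.25306 + 26505.61458 + 958772.05838 = 1028815.27110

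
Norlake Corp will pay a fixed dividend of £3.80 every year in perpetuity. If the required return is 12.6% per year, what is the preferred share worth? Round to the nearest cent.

Level perpetuity: PV = C / r = £3.80 / 0.126 = £30.16

£30.16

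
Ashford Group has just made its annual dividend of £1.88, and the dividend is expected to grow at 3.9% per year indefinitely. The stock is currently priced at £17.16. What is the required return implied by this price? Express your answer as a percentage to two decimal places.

15.28%

D₁ = £1.88 × 1.039 = £1.9533
P = D₁/(r − g) ⇒ r = D₁/P + g = £1.9533/£17.16 + 0.039 = 0.113830 + 0.039 = 0.152830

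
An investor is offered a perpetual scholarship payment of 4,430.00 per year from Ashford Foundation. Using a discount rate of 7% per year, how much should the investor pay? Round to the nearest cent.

63285.71

Level perpetuity: PV = C / r = 4,430.00 / 0.07 = 63,285.71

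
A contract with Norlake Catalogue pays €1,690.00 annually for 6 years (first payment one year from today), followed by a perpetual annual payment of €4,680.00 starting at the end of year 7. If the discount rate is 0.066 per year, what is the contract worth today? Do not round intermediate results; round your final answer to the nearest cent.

PV of 6-year annuity: €1,690.00 × [1 − (1+0.066)^−6] / 0.066 = 8155.89548
Perpetuity value at year 6: €4,680.00 / 0.066 = 70909.09091
PV of perpetuity: 70909.09091 / (1+0.066)^6 = 48323.53420
Total PV = 8155.89548 + 48323.53420 = 56479.42968

€56479.43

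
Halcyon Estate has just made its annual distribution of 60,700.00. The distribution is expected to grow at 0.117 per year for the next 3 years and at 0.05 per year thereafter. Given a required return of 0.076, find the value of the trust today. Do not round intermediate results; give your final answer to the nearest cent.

2938711.59

D_1 = 67801.90000
D_2 = 75734.72230
D_3 = 84595.68481
Terminal value at year 3: TV = D_3×(1+g_2)/(r−g_2) = 88825.46905/0.026 = 3416364.19421
P_0 = D_1/(1+r)^1 + D_2/(1+r)^2 + D_3/(1+r)^3 + TV/(1+r)^3
    = 63012.91822 + 65413.96807 + 67906.50775 + 2742378.19755 = 2938711.59159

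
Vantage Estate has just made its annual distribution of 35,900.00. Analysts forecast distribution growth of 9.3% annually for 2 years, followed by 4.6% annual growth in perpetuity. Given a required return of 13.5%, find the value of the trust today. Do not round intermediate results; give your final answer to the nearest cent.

D_1 = 39238.70000
D_2 = 42887.89910
Terminal value at year 2: TV = D_2×(1+g_2)/(r−g_2) = 44860.74246/0.089 = 504053.28605
P_0 = D_1/(1+r)^1 + D_2/(1+r)^2 + TV/(1+r)^2
    = 34571.54185 + 33292.24250 + 391277.36696 = 459141.15131

459141.15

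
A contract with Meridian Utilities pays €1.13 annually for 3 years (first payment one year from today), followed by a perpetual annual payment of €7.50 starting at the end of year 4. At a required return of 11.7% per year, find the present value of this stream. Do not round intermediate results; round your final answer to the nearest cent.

PV of 3-year annuity: €1.13 × [1 − (1+0.117)^−3] / 0.117 = 2.72812
Perpetuity value at year 3: €7.50 / 0.117 = 64.10256
PV of perpetuity: 64.10256 / (1+0.117)^3 = 45.99556
Total PV = 2.72812 + 45.99556 = 48.72368

€48.72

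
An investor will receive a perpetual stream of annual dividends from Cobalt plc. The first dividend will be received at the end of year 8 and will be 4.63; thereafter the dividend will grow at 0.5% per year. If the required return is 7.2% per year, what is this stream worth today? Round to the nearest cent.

Value at end of year 7: C₁ / (r − g) = 4.63 / (0.072 − 0.005) = 69.1045
Discount to today: PV = 69.1045 / (1 + 0.072)^7 = 69.1045 / 1.626910 = 42.48

42.48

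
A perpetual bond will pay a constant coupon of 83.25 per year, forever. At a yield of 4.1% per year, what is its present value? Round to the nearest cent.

Level perpetuity: PV = C / r = 83.25 / 0.041 = 2,030.49

2030.49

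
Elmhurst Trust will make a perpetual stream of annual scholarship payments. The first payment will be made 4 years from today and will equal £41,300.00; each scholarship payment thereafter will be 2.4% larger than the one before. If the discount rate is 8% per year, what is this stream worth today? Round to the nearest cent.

Value at end of year 3: C₁ / (r − g) = £41,300.00 / (0.08 − 0.024) = £737,500.0000
Discount to today: PV = £737,500.0000 / (1 + 0.08)^3 = £737,500.0000 / 1.259712 = £585,451.28

£585451.28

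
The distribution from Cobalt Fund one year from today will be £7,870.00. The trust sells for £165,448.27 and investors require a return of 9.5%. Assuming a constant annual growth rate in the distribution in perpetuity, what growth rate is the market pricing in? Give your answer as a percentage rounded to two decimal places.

4.74%

P = D₁/(r−g) ⇒ g = r − D₁/P = 0.095 − £7,870.00/£165,448.27 = 0.047432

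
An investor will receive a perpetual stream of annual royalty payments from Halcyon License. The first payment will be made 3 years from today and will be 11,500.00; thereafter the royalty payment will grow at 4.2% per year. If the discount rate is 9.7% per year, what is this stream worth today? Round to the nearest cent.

173748.83

Value at end of year 2: C₁ / (r − g) = 11,500.00 / (0.097 − 0.042) = 209,090.9091
Discount to today: PV = 209,090.9091 / (1 + 0.097)^2 = 209,090.9091 / 1.203409 = 173,748.83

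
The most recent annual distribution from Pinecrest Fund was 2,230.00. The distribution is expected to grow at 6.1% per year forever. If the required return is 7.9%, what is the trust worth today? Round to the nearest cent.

D₁ = D₀ × (1 + g) = 2,230.00 × 1.061 = 2,366.0300
Growing perpetuity: P = D₁ / (r − g) = 2,366.0300 / (0.079 − 0.061) = 131,446.11

131446.11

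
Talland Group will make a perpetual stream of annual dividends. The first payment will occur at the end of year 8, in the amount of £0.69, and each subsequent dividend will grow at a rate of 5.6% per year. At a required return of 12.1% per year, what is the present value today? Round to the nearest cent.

£4.77

Value at end of year 7: C₁ / (r − g) = £0.69 / (0.121 − 0.056) = £10.6154
Discount to today: PV = £10.6154 / (1 + 0.121)^7 = £10.6154 / 2.224535 = £4.77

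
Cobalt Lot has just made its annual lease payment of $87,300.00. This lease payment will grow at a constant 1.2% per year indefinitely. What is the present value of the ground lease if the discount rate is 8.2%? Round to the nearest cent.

$1262108.57

D₁ = D₀ × (1 + g) = $87,300.00 × 1.012 = $88,347.6000
Growing perpetuity: P = D₁ / (r − g) = $88,347.6000 / (0.082 − 0.012) = $1,262,108.57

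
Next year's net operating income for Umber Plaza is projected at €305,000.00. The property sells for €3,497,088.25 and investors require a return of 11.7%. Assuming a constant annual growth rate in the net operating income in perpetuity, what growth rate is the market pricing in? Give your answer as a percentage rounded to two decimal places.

P = D₁/(r−g) ⇒ g = r − D₁/P = 0.117 − €305,000.00/€3,497,088.25 = 0.029785

2.98%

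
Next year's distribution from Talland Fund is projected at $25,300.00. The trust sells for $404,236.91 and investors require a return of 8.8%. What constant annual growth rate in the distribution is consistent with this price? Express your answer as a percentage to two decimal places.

P = D₁/(r−g) ⇒ g = r − D₁/P = 0.088 − $25,300.00/$404,236.91 = 0.025413

2.54%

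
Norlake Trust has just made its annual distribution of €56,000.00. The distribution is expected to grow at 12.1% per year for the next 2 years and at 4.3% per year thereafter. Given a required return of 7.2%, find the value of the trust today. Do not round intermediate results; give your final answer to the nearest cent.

€2322195.06

D_1 = 62776.00000
D_2 = 70371.89600
Terminal value at year 2: TV = D_2×(1+g_2)/(r−g_2) = 73397.88753/0.029 = 2530961.63890
P_0 = D_1/(1+r)^1 + D_2/(1+r)^2 + TV/(1+r)^2
    = 58559.70149 + 61236.40427 + 2202398.95343 = 2322195.05919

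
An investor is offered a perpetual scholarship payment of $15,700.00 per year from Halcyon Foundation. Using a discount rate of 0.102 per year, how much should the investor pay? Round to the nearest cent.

Level perpetuity: PV = C / r = $15,700.00 / 0.102 = $153,921.57

$153921.57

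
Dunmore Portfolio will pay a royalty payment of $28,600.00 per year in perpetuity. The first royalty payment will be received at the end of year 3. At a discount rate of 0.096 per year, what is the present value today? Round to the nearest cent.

$248012.57

Value at end of year 2: C / r = $28,600.00 / 0.096 = $297,916.6667
Discount to today: PV = $297,916.6667 / (1 + 0.096)^2 = $297,916.6667 / 1.201216 = $248,012.57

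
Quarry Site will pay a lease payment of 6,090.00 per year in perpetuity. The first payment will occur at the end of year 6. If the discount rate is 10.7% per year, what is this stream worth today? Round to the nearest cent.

Value at end of year 5: C / r = 6,090.00 / 0.107 = 56,915.8879
Discount to today: PV = 56,915.8879 / (1 + 0.107)^5 = 56,915.8879 / 1.662410 = 34,236.98

34236.98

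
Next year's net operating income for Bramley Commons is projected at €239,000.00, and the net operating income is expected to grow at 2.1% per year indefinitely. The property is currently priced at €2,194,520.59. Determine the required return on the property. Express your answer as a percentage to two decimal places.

12.99%

P = D₁/(r − g) ⇒ r = D₁/P + g = €239,000.0000/€2,194,520.59 + 0.021 = 0.108908 + 0.021 = 0.129908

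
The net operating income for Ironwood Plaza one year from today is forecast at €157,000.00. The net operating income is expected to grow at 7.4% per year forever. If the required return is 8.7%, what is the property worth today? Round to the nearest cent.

Growing perpetuity: P = D₁ / (r − g) = €157,000.0000 / (0.087 − 0.074) = €12,076,923.08

€12076923.08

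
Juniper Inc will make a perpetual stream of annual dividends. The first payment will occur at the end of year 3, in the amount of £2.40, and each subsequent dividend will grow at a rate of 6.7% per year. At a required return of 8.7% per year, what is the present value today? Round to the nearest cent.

£101.56

Value at end of year 2: C₁ / (r − g) = £2.40 / (0.087 − 0.067) = £120.0000
Discount to today: PV = £120.0000 / (1 + 0.087)^2 = £120.0000 / 1.181569 = £101.56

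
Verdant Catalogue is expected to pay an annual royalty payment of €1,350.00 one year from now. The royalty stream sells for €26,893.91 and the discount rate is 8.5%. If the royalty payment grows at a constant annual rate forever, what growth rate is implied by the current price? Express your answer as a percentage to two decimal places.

3.48%

P = D₁/(r−g) ⇒ g = r − D₁/P = 0.085 − €1,350.00/€26,893.91 = 0.034803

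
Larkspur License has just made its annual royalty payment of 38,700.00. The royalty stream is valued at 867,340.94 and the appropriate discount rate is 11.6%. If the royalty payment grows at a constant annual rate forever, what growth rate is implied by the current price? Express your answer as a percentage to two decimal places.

6.83%

P = D₀(1+g)/(r−g) ⇒ P(r−g) = D₀(1+g) ⇒ g(P+D₀) = P·r − D₀
g = (P·r − D₀)/(P + D₀) = (867,340.94×0.116 − 38,700.00) / (867,340.94 + 38,700.00) = 0.068332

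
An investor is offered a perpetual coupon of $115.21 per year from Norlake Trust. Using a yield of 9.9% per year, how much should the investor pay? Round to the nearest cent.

Level perpetuity: PV = C / r = $115.21 / 0.099 = $1,163.74

$1163.74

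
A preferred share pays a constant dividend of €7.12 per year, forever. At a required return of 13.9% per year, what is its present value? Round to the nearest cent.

€51.22

Level perpetuity: PV = C / r = €7.12 / 0.139 = €51.22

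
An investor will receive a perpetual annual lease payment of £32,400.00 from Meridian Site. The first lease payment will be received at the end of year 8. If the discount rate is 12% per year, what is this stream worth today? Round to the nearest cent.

£122134.29

Value at end of year 7: C / r = £32,400.00 / 0.12 = £270,000.0000
Discount to today: PV = £270,000.0000 / (1 + 0.12)^7 = £270,000.0000 / 2.210681 = £122,134.29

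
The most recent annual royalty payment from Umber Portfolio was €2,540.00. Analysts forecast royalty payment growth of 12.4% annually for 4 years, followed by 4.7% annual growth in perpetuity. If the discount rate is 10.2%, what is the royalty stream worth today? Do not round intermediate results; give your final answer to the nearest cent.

€63008.01

D_1 = 2854.96000
D_2 = 3208.97504
D_3 = 3606.88794
D_4 = 4054.14205
Terminal value at year 4: TV = D_4×(1+g_2)/(r−g_2) = 4244.68673/0.055 = 77176.12230
P_0 = D_1/(1+r)^1 + D_2/(1+r)^2 + D_3/(1+r)^3 + D_4/(1+r)^4 + TV/(1+r)^4
    = 2590.70780 + 2642.42792 + 2695.18057 + 2748.98635 + 52330.70380 = 63008.00645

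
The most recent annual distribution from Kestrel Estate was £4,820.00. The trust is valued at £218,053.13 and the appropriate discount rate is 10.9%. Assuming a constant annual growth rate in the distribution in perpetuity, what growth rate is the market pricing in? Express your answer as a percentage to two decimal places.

8.50%

P = D₀(1+g)/(r−g) ⇒ P(r−g) = D₀(1+g) ⇒ g(P+D₀) = P·r − D₀
g = (P·r − D₀)/(P + D₀) = (£218,053.13×0.109 − £4,820.00) / (£218,053.13 + £4,820.00) = 0.085016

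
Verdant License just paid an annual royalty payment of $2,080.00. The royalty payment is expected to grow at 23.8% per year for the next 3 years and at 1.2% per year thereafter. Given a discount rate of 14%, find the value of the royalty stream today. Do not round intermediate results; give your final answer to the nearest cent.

$28436.76

D_1 = 2575.04000
D_2 = 3187.89952
D_3 = 3946.61961
Terminal value at year 3: TV = D_3×(1+g_2)/(r−g_2) = 3993.97904/0.128 = 31202.96126
P_0 = D_1/(1+r)^1 + D_2/(1+r)^2 + D_3/(1+r)^3 + TV/(1+r)^3
    = 2258.80702 + 2452.98516 + 2663.85582 + 21061.11007 = 28436.75807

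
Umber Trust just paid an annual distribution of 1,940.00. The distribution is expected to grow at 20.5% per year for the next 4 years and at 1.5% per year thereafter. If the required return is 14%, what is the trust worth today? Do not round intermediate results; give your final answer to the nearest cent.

D_1 = 2337.70000
D_2 = 2816.92850
D_3 = 3394.39884
D_4 = 4090.25061
Terminal value at year 4: TV = D_4×(1+g_2)/(r−g_2) = 4151.60436/0.125 = 33212.83491
P_0 = D_1/(1+r)^1 + D_2/(1+r)^2 + D_3/(1+r)^3 + D_4/(1+r)^4 + TV/(1+r)^4
    = 2050.61404 + 2167.53501 + 2291.12253 + 2421.75671 + 19664.66451 = 28595.69280

28595.69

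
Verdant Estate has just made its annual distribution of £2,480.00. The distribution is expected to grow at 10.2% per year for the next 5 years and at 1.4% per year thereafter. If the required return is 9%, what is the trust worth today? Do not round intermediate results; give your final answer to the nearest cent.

£47765.95

D_1 = 2732.96000
D_2 = 3011.72192
D_3 = 3318.91756
D_4 = 3657.44715
D_5 = 4030.50676
Terminal value at year 5: TV = D_5×(1+g_2)/(r−g_2) = 4086.93385/0.076 = 53775.44540
P_0 = D_1/(1+r)^1 + D_2/(1+r)^2 + D_3/(1+r)^3 + D_4/(1+r)^4 + D_5/(1+r)^5 + TV/(1+r)^5
    = 2507.30275 + 2534.90609 + 2562.81331 + 2591.02777 + 2619.55284 + 34950.34977 = 47765.95253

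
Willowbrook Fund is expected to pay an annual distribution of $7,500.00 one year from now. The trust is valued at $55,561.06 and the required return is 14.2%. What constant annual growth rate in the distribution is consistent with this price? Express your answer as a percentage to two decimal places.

0.70%

P = D₁/(r−g) ⇒ g = r − D₁/P = 0.142 − $7,500.00/$55,561.06 = 0.007013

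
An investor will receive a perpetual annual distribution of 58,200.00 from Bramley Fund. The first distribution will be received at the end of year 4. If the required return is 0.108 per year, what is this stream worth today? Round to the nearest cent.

396168.51

Value at end of year 3: C / r = 58,200.00 / 0.108 = 538,888.8889
Discount to today: PV = 538,888.8889 / (1 + 0.108)^3 = 538,888.8889 / 1.360252 = 396,168.51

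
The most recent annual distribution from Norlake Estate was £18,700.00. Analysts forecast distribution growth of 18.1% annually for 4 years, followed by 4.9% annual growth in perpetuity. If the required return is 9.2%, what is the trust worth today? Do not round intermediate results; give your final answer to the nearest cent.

£715439.46

D_1 = 22084.70000
D_2 = 26082.03070
D_3 = 30802.87826
D_4 = 36378.19922
Terminal value at year 4: TV = D_4×(1+g_2)/(r−g_2) = 38160.73098/0.043 = 887458.86007
P_0 = D_1/(1+r)^1 + D_2/(1+r)^2 + D_3/(1+r)^3 + D_4/(1+r)^4 + TV/(1+r)^4
    = 20224.08425 + 21872.38416 + 23655.02352 + 25582.95127 + 624105.02040 = 715439.46360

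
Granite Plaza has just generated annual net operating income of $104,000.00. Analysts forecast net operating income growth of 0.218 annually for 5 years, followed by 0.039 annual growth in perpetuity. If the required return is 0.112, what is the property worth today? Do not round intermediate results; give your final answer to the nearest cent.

D_1 = 126672.00000
D_2 = 154286.49600
D_3 = 187920.95213
D_4 = 228887.71969
D_5 = 278785.24258
Terminal value at year 5: TV = D_5×(1+g_2)/(r−g_2) = 289657.86705/0.073 = 3967915.98693
P_0 = D_1/(1+r)^1 + D_2/(1+r)^2 + D_3/(1+r)^3 + D_4/(1+r)^4 + D_5/(1+r)^5 + TV/(1+r)^5
    = 113913.66906 + 124772.34615 + 136666.11296 + 149693.63812 + 163962.99571 + 2333665.10330 = 3022673.86530

$3022673.87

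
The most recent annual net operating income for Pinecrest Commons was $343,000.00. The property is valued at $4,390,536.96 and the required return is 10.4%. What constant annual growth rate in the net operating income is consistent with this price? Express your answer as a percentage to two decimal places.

P = D₀(1+g)/(r−g) ⇒ P(r−g) = D₀(1+g) ⇒ g(P+D₀) = P·r − D₀
g = (P·r − D₀)/(P + D₀) = ($4,390,536.96×0.104 − $343,000.00) / ($4,390,536.96 + $343,000.00) = 0.024002

2.40%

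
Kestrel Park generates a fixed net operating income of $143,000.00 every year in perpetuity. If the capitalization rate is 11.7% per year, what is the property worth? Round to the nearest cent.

Level perpetuity: PV = C / r = $143,000.00 / 0.117 = $1,222,222.22

$1222222.22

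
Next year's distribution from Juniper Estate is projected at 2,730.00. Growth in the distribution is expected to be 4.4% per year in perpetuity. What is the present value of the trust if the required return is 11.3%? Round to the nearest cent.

39565.22

Growing perpetuity: P = D₁ / (r − g) = 2,730.0000 / (0.113 − 0.044) = 39,565.22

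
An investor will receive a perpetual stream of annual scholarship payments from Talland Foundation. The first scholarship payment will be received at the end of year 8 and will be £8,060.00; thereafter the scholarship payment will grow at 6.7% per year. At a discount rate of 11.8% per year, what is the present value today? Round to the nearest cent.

£72388.94

Value at end of year 7: C₁ / (r − g) = £8,060.00 / (0.118 − 0.067) = £158,039.2157
Discount to today: PV = £158,039.2157 / (1 + 0.118)^7 = £158,039.2157 / 2.183195 = £72,388.94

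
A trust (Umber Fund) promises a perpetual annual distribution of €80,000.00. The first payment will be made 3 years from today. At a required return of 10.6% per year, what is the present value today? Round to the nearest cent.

Value at end of year 2: C / r = €80,000.00 / 0.106 = €754,716.9811
Discount to today: PV = €754,716.9811 / (1 + 0.106)^2 = €754,716.9811 / 1.223236 = €616,983.95

€616983.95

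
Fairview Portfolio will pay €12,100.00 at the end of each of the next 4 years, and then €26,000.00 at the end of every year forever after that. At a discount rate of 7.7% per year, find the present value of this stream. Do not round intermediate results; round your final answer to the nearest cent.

€291314.66

PV of 4-year annuity: €12,100.00 × [1 − (1+0.077)^−4] / 0.077 = 40345.81838
Perpetuity value at year 4: €26,000.00 / 0.077 = 337662.33766
PV of perpetuity: 337662.33766 / (1+0.077)^4 = 250968.84363
Total PV = 40345.81838 + 250968.84363 = 291314.66201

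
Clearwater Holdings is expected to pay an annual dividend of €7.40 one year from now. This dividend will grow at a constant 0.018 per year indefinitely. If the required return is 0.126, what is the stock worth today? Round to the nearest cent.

€68.52

Growing perpetuity: P = D₁ / (r − g) = €7.4000 / (0.126 − 0.018) = €68.52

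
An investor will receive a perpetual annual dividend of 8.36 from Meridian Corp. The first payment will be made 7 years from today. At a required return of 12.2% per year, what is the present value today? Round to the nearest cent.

Value at end of year 6: C / r = 8.36 / 0.122 = 68.5246
Discount to today: PV = 68.5246 / (1 + 0.122)^6 = 68.5246 / 1.995065 = 34.35

34.35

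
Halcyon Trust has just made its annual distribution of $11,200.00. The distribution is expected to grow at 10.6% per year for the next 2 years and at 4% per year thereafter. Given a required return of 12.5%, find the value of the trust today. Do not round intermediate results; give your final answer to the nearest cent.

$154281.36

D_1 = 12387.20000
D_2 = 13700.24320
Terminal value at year 2: TV = D_2×(1+g_2)/(r−g_2) = 14248.25293/0.085 = 167626.50504
P_0 = D_1/(1+r)^1 + D_2/(1+r)^2 + TV/(1+r)^2
    = 11010.84444 + 10824.88352 + 132445.63361 = 154281.36157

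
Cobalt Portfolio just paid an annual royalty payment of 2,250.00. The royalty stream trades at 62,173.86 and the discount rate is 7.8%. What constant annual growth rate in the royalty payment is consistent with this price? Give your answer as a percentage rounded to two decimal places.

4.04%

P = D₀(1+g)/(r−g) ⇒ P(r−g) = D₀(1+g) ⇒ g(P+D₀) = P·r − D₀
g = (P·r − D₀)/(P + D₀) = (62,173.86×0.078 − 2,250.00) / (62,173.86 + 2,250.00) = 0.040351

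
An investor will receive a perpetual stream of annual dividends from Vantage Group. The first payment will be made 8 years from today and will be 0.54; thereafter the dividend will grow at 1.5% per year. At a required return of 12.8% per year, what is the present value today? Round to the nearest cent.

2.06

Value at end of year 7: C₁ / (r − g) = 0.54 / (0.128 − 0.015) = 4.7788
Discount to today: PV = 4.7788 / (1 + 0.128)^7 = 4.7788 / 2.323612 = 2.06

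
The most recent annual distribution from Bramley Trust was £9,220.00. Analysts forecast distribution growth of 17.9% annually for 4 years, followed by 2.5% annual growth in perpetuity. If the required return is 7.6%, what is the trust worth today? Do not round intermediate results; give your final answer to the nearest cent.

D_1 = 10870.38000
D_2 = 12816.17802
D_3 = 15110.27389
D_4 = 17815.01291
Terminal value at year 4: TV = D_4×(1+g_2)/(r−g_2) = 18260.38823/0.051 = 358046.82812
P_0 = D_1/(1+r)^1 + D_2/(1+r)^2 + D_3/(1+r)^3 + D_4/(1+r)^4 + TV/(1+r)^4
    = 10102.58364 + 11069.65252 + 12129.29398 + 13290.36952 + 267110.36784 = 313702.26751

£313702.27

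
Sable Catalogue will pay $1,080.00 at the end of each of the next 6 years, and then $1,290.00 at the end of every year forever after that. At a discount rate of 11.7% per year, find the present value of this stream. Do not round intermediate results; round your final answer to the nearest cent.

$10154.86

PV of 6-year annuity: $1,080.00 × [1 − (1+0.117)^−6] / 0.117 = 4478.30502
Perpetuity value at year 6: $1,290.00 / 0.117 = 11025.64103
PV of perpetuity: 11025.64103 / (1+0.117)^6 = 5676.55447
Total PV = 4478.30502 + 5676.55447 = 10154.85949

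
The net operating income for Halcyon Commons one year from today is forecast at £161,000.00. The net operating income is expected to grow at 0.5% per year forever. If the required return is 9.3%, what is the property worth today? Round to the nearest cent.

£1829545.45

Growing perpetuity: P = D₁ / (r − g) = £161,000.0000 / (0.093 − 0.005) = £1,829,545.45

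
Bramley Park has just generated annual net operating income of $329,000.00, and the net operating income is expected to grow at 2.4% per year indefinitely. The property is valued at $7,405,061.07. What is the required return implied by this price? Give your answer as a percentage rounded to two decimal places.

6.95%

D₁ = $329,000.00 × 1.024 = $336,896.0000
P = D₁/(r − g) ⇒ r = D₁/P + g = $336,896.0000/$7,405,061.07 + 0.024 = 0.045495 + 0.024 = 0.069495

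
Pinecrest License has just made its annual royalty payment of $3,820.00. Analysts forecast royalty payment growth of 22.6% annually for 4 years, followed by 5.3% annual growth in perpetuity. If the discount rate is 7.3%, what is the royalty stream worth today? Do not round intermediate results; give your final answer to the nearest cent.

D_1 = 4683.32000
D_2 = 5741.75032
D_3 = 7039.38589
D_4 = 8630.28710
Terminal value at year 4: TV = D_4×(1+g_2)/(r−g_2) = 9087.69232/0.02 = 454384.61602
P_0 = D_1/(1+r)^1 + D_2/(1+r)^2 + D_3/(1+r)^3 + D_4/(1+r)^4 + TV/(1+r)^4
    = 4364.69711 + 4987.06305 + 5698.17270 + 6510.68008 + 342787.30633 = 364347.91928

$364347.92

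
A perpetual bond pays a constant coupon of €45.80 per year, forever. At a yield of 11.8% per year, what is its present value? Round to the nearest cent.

€388.14

Level perpetuity: PV = C / r = €45.80 / 0.118 = €388.14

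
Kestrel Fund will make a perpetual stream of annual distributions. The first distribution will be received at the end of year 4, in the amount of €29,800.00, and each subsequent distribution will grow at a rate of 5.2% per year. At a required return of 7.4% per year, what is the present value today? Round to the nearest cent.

€1093404.20

Value at end of year 3: C₁ / (r − g) = €29,800.00 / (0.074 − 0.052) = €1,354,545.4545
Discount to today: PV = €1,354,545.4545 / (1 + 0.074)^3 = €1,354,545.4545 / 1.238833 = €1,093,404.20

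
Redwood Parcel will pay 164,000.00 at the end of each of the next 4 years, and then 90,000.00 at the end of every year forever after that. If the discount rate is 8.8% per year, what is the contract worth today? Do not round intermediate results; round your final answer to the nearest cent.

PV of 4-year annuity: 164,000.00 × [1 − (1+0.088)^−4] / 0.088 = 533654.88060
Perpetuity value at year 4: 90,000.00 / 0.088 = 1022727.27273
PV of perpetuity: 1022727.27273 / (1+0.088)^4 = 729867.88703
Total PV = 533654.88060 + 729867.88703 = 1263522.76763

1263522.77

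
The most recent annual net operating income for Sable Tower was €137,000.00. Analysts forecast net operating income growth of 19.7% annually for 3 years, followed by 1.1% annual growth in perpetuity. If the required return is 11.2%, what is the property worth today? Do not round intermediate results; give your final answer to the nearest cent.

D_1 = 163989.00000
D_2 = 196294.83300
D_3 = 234964.91510
Terminal value at year 3: TV = D_3×(1+g_2)/(r−g_2) = 237549.52917/0.101 = 2351975.53631
P_0 = D_1/(1+r)^1 + D_2/(1+r)^2 + D_3/(1+r)^3 + TV/(1+r)^3
    = 147472.12230 + 158744.72158 + 170878.98537 + 1710481.72483 = 2187577.55408

€2187577.55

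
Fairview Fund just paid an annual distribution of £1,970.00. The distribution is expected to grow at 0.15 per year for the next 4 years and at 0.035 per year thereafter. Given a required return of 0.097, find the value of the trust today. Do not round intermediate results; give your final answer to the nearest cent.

£48596.18

D_1 = 2265.50000
D_2 = 2605.32500
D_3 = 2996.12375
D_4 = 3445.54231
Terminal value at year 4: TV = D_4×(1+g_2)/(r−g_2) = 3566.13629/0.062 = 57518.32731
P_0 = D_1/(1+r)^1 + D_2/(1+r)^2 + D_3/(1+r)^3 + D_4/(1+r)^4 + TV/(1+r)^4
    = 2065.17776 + 2164.95389 + 2269.55057 + 2379.20069 + 39717.30185 = 48596.18477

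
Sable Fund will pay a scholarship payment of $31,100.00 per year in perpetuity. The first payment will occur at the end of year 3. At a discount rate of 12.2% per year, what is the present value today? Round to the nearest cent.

Value at end of year 2: C / r = $31,100.00 / 0.122 = $254,918.0328
Discount to today: PV = $254,918.0328 / (1 + 0.122)^2 = $254,918.0328 / 1.258884 = $202,495.25

$202495.25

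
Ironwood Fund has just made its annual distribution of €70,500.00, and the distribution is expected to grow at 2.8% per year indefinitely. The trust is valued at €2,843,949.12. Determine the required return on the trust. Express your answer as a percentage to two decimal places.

5.35%

D₁ = €70,500.00 × 1.028 = €72,474.0000
P = D₁/(r − g) ⇒ r = D₁/P + g = €72,474.0000/€2,843,949.12 + 0.028 = 0.025484 + 0.028 = 0.053484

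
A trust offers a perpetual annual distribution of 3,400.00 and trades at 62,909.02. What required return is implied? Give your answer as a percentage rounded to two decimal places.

5.40%

P = C/r ⇒ r = C/P = 3,400.00/62,909.02 = 0.054046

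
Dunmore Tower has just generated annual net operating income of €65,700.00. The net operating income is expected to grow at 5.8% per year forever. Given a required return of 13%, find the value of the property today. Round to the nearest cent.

D₁ = D₀ × (1 + g) = €65,700.00 × 1.058 = €69,510.6000
Growing perpetuity: P = D₁ / (r − g) = €69,510.6000 / (0.13 − 0.058) = €965,425.00

€965425.00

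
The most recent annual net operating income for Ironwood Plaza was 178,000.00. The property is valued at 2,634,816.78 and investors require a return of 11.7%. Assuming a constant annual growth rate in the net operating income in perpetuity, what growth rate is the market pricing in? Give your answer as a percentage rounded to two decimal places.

4.63%

P = D₀(1+g)/(r−g) ⇒ P(r−g) = D₀(1+g) ⇒ g(P+D₀) = P·r − D₀
g = (P·r − D₀)/(P + D₀) = (2,634,816.78×0.117 − 178,000.00) / (2,634,816.78 + 178,000.00) = 0.046314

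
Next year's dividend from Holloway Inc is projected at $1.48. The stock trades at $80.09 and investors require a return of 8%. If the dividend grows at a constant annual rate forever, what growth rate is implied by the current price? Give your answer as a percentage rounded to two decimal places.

6.15%

P = D₁/(r−g) ⇒ g = r − D₁/P = 0.08 − $1.48/$80.09 = 0.061521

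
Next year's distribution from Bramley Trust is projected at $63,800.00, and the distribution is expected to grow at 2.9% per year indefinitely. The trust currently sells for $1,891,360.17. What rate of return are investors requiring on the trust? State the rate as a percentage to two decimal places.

P = D₁/(r − g) ⇒ r = D₁/P + g = $63,800.0000/$1,891,360.17 + 0.029 = 0.033732 + 0.029 = 0.062732

6.27%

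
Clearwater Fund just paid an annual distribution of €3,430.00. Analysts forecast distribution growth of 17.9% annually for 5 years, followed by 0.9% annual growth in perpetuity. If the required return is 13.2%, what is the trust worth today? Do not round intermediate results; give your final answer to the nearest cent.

€53892.13

D_1 = 4043.97000
D_2 = 4767.84063
D_3 = 5621.28410
D_4 = 6627.49396
D_5 = 7813.81538
Terminal value at year 5: TV = D_5×(1+g_2)/(r−g_2) = 7884.13971/0.123 = 64098.69686
P_0 = D_1/(1+r)^1 + D_2/(1+r)^2 + D_3/(1+r)^3 + D_4/(1+r)^4 + D_5/(1+r)^5 + TV/(1+r)^5
    = 3572.41166 + 3720.73617 + 3875.21904 + 4036.11594 + 4203.69319 + 34483.95471 = 53892.13071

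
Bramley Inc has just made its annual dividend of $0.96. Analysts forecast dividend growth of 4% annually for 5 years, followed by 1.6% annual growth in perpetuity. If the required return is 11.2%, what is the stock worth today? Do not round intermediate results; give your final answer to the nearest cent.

D_1 = 0.99840
D_2 = 1.03834
D_3 = 1.07987
D_4 = 1.12306
D_5 = 1.16799
Terminal value at year 5: TV = D_5×(1+g_2)/(r−g_2) = 1.18667/0.096 = 12.36119
P_0 = D_1/(1+r)^1 + D_2/(1+r)^2 + D_3/(1+r)^3 + D_4/(1+r)^4 + D_5/(1+r)^5 + TV/(1+r)^5
    = 0.89784 + 0.83971 + 0.78534 + 0.73449 + 0.68693 + 7.27003 = 11.21434

$11.21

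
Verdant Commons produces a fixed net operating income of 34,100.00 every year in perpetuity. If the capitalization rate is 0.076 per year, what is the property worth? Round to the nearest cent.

448684.21

Level perpetuity: PV = C / r = 34,100.00 / 0.076 = 448,684.21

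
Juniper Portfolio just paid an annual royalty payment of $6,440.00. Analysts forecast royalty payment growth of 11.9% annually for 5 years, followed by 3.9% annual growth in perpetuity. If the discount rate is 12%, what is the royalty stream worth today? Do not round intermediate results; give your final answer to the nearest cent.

D_1 = 7206.36000
D_2 = 8063.91684
D_3 = 9023.52294
D_4 = 10097.32217
D_5 = 11298.90351
Terminal value at year 5: TV = D_5×(1+g_2)/(r−g_2) = 11739.56075/0.081 = 144932.84877
P_0 = D_1/(1+r)^1 + D_2/(1+r)^2 + D_3/(1+r)^3 + D_4/(1+r)^4 + D_5/(1+r)^5 + TV/(1+r)^5
    = 6434.25000 + 6428.50513 + 6422.76540 + 6417.03079 + 6411.30129 + 82238.79067 = 114352.64328

$114352.64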